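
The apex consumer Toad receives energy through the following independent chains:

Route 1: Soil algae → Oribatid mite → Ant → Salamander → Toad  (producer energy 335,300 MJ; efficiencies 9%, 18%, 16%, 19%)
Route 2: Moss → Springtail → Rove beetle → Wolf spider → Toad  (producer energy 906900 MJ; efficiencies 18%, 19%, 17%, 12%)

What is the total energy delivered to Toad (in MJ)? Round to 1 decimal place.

797.9 MJ

Route 1: 335300 × 0.09 × 0.18 × 0.16 × 0.19 = 165.128544 MJ
Route 2: 906900 × 0.18 × 0.19 × 0.17 × 0.12 = 632.725992 MJ
Total at Toad: 165.128544 + 632.725992 = 797.854536 MJ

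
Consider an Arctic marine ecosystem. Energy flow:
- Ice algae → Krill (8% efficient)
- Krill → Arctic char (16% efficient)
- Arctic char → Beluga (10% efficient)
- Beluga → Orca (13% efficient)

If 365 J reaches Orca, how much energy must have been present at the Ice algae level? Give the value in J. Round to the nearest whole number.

Cumulative transfer efficiency: 0.08 × 0.16 × 0.1 × 0.13 = 0.0001664
Ice algae energy = 365 / 0.0001664 = 2193510 J

2193510 J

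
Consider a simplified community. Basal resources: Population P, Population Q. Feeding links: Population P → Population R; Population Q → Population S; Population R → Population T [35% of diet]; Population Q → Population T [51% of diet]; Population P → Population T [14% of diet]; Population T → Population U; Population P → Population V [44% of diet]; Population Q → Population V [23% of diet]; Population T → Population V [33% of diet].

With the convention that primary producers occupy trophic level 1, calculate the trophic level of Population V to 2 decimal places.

2.45

Population R: 1 + 1 = 2
Population S: 1 + 1 = 2
Population T: 1 + (0.35×2 + 0.51×1 + 0.14×1) = 2.35
Population U: 1 + 2.35 = 3.35
Population V: 1 + (0.44×1 + 0.23×1 + 0.33×2.35) = 2.4455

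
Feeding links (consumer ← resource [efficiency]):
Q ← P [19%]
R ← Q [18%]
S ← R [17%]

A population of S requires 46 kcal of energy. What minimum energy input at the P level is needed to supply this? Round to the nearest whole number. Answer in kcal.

7912 kcal

Cumulative transfer efficiency: 0.19 × 0.18 × 0.17 = 0.005814
P energy = 46 / 0.005814 = 7912 kcal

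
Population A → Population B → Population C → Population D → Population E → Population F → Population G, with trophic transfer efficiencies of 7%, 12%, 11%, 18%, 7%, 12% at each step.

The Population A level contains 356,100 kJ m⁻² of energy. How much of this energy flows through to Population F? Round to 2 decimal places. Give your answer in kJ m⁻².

4.15 kJ m⁻²

Population B: 356100 × 0.07 = 24927 kJ m⁻²
Population C: 24927 × 0.12 = 2991.24 kJ m⁻²
Population D: 2991.24 × 0.11 = 329.0364 kJ m⁻²
Population E: 329.0364 × 0.18 = 59.226552 kJ m⁻²
Population F: 59.226552 × 0.07 = 4.14585864 kJ m⁻²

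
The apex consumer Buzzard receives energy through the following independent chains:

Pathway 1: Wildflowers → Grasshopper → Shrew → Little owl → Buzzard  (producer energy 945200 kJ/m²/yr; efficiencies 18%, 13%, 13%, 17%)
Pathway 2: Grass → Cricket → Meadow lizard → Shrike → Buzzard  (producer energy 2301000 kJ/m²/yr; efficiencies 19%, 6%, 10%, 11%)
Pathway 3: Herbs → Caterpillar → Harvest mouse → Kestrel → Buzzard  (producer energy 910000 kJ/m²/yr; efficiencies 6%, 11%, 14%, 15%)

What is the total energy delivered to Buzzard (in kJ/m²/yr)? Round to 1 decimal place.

903.5 kJ/m²/yr

Pathway 1: 945200 × 0.18 × 0.13 × 0.13 × 0.17 = 488.800728 kJ/m²/yr
Pathway 2: 2301000 × 0.19 × 0.06 × 0.1 × 0.11 = 288.5454 kJ/m²/yr
Pathway 3: 910000 × 0.06 × 0.11 × 0.14 × 0.15 = 126.126 kJ/m²/yr
Total at Buzzard: 488.800728 + 288.5454 + 126.126 = 903.472128 kJ/m²/yr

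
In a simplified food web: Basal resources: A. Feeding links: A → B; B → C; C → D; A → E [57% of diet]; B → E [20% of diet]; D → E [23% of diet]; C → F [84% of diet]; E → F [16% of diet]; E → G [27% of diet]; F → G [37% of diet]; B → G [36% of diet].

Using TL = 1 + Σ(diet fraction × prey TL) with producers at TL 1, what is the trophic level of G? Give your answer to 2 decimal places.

B: 1 + 1 = 2
C: 1 + 2 = 3
D: 1 + 3 = 4
E: 1 + (0.57×1 + 0.2×2 + 0.23×4) = 2.89
F: 1 + (0.84×3 + 0.16×2.89) = 3.9824
G: 1 + (0.27×2.89 + 0.37×3.9824 + 0.36×2) = 3.973788

3.97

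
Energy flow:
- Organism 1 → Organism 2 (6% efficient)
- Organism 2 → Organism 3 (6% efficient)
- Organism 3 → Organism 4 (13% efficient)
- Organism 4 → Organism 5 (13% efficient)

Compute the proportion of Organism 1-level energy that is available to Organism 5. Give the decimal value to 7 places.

0.0000608

Product of link efficiencies: 0.06 × 0.06 × 0.13 × 0.13 = 0.00006084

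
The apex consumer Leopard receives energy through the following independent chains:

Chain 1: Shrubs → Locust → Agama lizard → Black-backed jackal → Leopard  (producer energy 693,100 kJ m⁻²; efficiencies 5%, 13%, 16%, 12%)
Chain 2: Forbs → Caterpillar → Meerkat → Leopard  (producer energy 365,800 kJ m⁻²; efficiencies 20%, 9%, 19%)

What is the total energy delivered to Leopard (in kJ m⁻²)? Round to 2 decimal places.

1337.53 kJ m⁻²

Chain 1: 693100 × 0.05 × 0.13 × 0.16 × 0.12 = 86.49888 kJ m⁻²
Chain 2: 365800 × 0.2 × 0.09 × 0.19 = 1251.036 kJ m⁻²
Total at Leopard: 86.49888 + 1251.036 = 1337.53488 kJ m⁻²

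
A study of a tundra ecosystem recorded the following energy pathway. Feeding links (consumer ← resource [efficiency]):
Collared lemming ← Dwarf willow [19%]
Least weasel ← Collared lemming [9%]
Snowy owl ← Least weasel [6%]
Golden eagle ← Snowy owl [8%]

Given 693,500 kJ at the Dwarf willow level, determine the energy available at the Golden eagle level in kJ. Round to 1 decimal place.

Collared lemming: 693500 × 0.19 = 131765 kJ
Least weasel: 131765 × 0.09 = 11858.85 kJ
Snowy owl: 11858.85 × 0.06 = 711.531 kJ
Golden eagle: 711.531 × 0.08 = 56.92248 kJ

56.9 kJ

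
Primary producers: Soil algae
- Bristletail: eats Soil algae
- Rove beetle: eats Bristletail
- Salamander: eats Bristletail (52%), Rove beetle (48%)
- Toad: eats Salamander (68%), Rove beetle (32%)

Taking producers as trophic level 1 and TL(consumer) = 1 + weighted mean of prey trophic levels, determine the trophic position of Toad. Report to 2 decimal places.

4.33

Bristletail: 1 + 1 = 2
Rove beetle: 1 + 2 = 3
Salamander: 1 + (0.52×2 + 0.48×3) = 3.48
Toad: 1 + (0.68×3.48 + 0.32×3) = 4.3264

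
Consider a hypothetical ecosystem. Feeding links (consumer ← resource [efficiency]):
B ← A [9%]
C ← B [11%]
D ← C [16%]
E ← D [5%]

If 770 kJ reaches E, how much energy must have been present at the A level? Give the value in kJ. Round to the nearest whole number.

9722222 kJ

Cumulative transfer efficiency: 0.09 × 0.11 × 0.16 × 0.05 = 0.0000792
A energy = 770 / 0.0000792 = 9722222 kJ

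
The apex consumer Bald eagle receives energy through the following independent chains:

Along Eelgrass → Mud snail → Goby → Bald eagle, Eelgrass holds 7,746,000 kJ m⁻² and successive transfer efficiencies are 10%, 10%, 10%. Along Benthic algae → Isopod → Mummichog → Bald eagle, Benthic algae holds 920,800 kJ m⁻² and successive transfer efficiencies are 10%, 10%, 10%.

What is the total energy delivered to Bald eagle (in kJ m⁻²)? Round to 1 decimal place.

Via Eelgrass: 7746000 × 0.1 × 0.1 × 0.1 = 7746 kJ m⁻²
Via Benthic algae: 920800 × 0.1 × 0.1 × 0.1 = 920.8 kJ m⁻²
Total at Bald eagle: 7746 + 920.8 = 8666.8 kJ m⁻²

8666.8 kJ m⁻²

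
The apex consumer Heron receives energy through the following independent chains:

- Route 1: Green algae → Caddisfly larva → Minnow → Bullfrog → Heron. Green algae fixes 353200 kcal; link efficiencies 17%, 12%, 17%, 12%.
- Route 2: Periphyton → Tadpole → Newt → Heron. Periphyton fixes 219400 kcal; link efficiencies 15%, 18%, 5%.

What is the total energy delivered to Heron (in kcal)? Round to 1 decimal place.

Route 1: 353200 × 0.17 × 0.12 × 0.17 × 0.12 = 146.987712 kcal
Route 2: 219400 × 0.15 × 0.18 × 0.05 = 296.19 kcal
Total at Heron: 146.987712 + 296.19 = 443.177712 kcal

443.2 kcal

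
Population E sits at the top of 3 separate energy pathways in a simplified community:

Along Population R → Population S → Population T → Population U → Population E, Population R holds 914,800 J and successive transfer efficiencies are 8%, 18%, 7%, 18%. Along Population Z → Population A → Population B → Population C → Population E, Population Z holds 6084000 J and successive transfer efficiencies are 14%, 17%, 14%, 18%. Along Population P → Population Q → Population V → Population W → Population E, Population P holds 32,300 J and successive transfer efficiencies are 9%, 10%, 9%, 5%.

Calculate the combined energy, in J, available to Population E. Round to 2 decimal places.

3816.23 J

Via Population R: 914800 × 0.08 × 0.18 × 0.07 × 0.18 = 165.981312 J
Via Population Z: 6084000 × 0.14 × 0.17 × 0.14 × 0.18 = 3648.93984 J
Via Population P: 32300 × 0.09 × 0.1 × 0.09 × 0.05 = 1.30815 J
Total at Population E: 165.981312 + 3648.93984 + 1.30815 = 3816.229302 J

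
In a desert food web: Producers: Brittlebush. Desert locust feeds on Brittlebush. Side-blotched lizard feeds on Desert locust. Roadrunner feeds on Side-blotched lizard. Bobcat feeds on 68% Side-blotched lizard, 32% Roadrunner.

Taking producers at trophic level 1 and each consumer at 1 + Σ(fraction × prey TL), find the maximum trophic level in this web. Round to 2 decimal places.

4.32

Desert locust: 1 + 1 = 2
Side-blotched lizard: 1 + 2 = 3
Roadrunner: 1 + 3 = 4
Bobcat: 1 + (0.68×3 + 0.32×4) = 4.32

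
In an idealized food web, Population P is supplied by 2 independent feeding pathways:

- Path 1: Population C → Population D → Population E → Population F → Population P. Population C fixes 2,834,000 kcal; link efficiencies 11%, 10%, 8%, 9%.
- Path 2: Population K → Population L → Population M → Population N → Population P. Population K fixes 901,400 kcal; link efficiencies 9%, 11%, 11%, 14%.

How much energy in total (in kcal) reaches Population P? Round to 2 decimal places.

Path 1: 2834000 × 0.11 × 0.1 × 0.08 × 0.09 = 224.4528 kcal
Path 2: 901400 × 0.09 × 0.11 × 0.11 × 0.14 = 137.427444 kcal
Total at Population P: 224.4528 + 137.427444 = 361.880244 kcal

361.88 kcal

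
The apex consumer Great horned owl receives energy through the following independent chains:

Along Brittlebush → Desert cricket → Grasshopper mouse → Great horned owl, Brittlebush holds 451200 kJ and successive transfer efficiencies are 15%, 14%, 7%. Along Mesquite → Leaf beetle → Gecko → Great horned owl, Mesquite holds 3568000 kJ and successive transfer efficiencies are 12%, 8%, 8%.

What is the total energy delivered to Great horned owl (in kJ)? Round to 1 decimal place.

Via Brittlebush: 451200 × 0.15 × 0.14 × 0.07 = 663.264 kJ
Via Mesquite: 3568000 × 0.12 × 0.08 × 0.08 = 2740.224 kJ
Total at Great horned owl: 663.264 + 2740.224 = 3403.488 kJ

3403.5 kJ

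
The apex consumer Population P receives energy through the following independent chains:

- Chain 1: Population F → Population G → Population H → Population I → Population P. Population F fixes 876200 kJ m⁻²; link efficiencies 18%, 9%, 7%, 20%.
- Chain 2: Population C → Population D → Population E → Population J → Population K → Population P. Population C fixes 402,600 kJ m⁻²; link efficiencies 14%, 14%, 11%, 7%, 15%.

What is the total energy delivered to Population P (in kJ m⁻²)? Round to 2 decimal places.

207.84 kJ m⁻²

Chain 1: 876200 × 0.18 × 0.09 × 0.07 × 0.2 = 198.72216 kJ m⁻²
Chain 2: 402600 × 0.14 × 0.14 × 0.11 × 0.07 × 0.15 = 9.1140588 kJ m⁻²
Total at Population P: 198.72216 + 9.1140588 = 207.8362188 kJ m⁻²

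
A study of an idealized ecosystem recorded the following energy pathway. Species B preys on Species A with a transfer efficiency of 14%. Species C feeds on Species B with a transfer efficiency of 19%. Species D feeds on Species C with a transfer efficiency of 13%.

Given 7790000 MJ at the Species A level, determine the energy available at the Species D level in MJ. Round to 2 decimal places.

26937.82 MJ

Species B: 7790000 × 0.14 = 1090600 MJ
Species C: 1090600 × 0.19 = 207214 MJ
Species D: 207214 × 0.13 = 26937.82 MJ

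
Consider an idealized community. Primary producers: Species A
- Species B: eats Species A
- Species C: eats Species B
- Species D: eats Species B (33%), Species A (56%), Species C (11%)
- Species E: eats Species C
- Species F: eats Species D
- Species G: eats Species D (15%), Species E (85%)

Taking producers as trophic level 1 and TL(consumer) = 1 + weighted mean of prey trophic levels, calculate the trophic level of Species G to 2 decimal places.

Species B: 1 + 1 = 2
Species C: 1 + 2 = 3
Species D: 1 + (0.33×2 + 0.56×1 + 0.11×3) = 2.55
Species E: 1 + 3 = 4
Species F: 1 + 2.55 = 3.55
Species G: 1 + (0.15×2.55 + 0.85×4) = 4.7825

4.78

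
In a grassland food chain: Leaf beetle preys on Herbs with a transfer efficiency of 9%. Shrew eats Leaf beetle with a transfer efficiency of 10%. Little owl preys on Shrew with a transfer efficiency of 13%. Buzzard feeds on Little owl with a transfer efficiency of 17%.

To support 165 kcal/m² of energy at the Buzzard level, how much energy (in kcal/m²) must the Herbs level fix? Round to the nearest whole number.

Cumulative transfer efficiency: 0.09 × 0.1 × 0.13 × 0.17 = 0.0001989
Herbs energy = 165 / 0.0001989 = 829563 kcal/m²

829563 kcal/m²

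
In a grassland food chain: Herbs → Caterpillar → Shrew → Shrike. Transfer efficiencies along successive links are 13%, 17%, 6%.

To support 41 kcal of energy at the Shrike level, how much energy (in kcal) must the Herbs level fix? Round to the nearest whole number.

30920 kcal

Cumulative transfer efficiency: 0.13 × 0.17 × 0.06 = 0.001326
Herbs energy = 41 / 0.001326 = 30920 kcal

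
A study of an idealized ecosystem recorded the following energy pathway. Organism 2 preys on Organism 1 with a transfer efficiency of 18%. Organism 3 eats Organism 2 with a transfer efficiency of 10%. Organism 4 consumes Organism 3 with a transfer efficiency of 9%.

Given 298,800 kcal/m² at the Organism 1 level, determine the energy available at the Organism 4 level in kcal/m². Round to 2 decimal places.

Organism 2: 298800 × 0.18 = 53784 kcal/m²
Organism 3: 53784 × 0.1 = 5378.4 kcal/m²
Organism 4: 5378.4 × 0.09 = 484.056 kcal/m²

484.06 kcal/m²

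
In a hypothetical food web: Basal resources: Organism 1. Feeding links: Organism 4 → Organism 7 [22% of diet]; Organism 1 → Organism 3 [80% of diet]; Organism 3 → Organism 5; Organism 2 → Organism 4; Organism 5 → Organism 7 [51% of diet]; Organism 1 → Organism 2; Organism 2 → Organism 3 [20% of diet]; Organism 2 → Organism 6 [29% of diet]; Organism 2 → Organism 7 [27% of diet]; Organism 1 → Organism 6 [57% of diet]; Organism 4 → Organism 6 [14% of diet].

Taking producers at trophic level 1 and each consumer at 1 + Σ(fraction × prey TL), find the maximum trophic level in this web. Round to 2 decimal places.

Organism 2: 1 + 1 = 2
Organism 3: 1 + (0.8×1 + 0.2×2) = 2.2
Organism 4: 1 + 2 = 3
Organism 5: 1 + 2.2 = 3.2
Organism 6: 1 + (0.57×1 + 0.14×3 + 0.29×2) = 2.57
Organism 7: 1 + (0.22×3 + 0.27×2 + 0.51×3.2) = 3.832

3.83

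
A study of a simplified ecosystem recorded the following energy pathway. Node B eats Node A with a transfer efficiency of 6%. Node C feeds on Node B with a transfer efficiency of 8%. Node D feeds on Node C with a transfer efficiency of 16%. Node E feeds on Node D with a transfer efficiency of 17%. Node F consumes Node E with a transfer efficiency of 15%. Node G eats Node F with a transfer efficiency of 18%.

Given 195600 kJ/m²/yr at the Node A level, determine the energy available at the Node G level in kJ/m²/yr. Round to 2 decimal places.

0.69 kJ/m²/yr

Node B: 195600 × 0.06 = 11736 kJ/m²/yr
Node C: 11736 × 0.08 = 938.88 kJ/m²/yr
Node D: 938.88 × 0.16 = 150.2208 kJ/m²/yr
Node E: 150.2208 × 0.17 = 25.537536 kJ/m²/yr
Node F: 25.537536 × 0.15 = 3.8306304 kJ/m²/yr
Node G: 3.8306304 × 0.18 = 0.689513472 kJ/m²/yr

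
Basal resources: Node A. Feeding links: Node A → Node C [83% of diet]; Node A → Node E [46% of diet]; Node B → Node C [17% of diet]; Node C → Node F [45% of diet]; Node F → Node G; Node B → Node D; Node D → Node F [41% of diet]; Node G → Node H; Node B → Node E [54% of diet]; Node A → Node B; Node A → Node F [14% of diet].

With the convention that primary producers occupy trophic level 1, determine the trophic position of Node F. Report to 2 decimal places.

Node B: 1 + 1 = 2
Node C: 1 + (0.17×2 + 0.83×1) = 2.17
Node D: 1 + 2 = 3
Node E: 1 + (0.46×1 + 0.54×2) = 2.54
Node F: 1 + (0.45×2.17 + 0.41×3 + 0.14×1) = 3.3465
Node G: 1 + 3.3465 = 4.3465
Node H: 1 + 4.3465 = 5.3465

3.35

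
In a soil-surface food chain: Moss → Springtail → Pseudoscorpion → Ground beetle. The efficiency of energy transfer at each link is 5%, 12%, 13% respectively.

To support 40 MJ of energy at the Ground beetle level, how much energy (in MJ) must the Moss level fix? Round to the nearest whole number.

Cumulative transfer efficiency: 0.05 × 0.12 × 0.13 = 0.00078
Moss energy = 40 / 0.00078 = 51282 MJ

51282 MJ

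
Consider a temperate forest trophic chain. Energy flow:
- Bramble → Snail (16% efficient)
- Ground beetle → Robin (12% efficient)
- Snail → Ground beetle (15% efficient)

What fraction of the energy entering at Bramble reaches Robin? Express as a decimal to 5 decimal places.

Product of link efficiencies: 0.16 × 0.15 × 0.12 = 0.00288

0.00288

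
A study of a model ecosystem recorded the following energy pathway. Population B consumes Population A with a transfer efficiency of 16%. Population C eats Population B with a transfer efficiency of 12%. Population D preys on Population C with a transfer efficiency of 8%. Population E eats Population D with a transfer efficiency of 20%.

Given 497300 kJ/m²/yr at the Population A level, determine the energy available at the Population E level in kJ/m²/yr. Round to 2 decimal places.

Population B: 497300 × 0.16 = 79568 kJ/m²/yr
Population C: 79568 × 0.12 = 9548.16 kJ/m²/yr
Population D: 9548.16 × 0.08 = 763.8528 kJ/m²/yr
Population E: 763.8528 × 0.2 = 152.77056 kJ/m²/yr

152.77 kJ/m²/yr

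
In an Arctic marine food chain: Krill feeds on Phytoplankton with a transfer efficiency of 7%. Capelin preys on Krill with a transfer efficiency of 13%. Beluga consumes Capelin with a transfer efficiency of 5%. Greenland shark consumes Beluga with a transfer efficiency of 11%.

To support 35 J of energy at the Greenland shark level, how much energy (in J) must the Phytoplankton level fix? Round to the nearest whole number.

699301 J

Cumulative transfer efficiency: 0.07 × 0.13 × 0.05 × 0.11 = 0.00005005
Phytoplankton energy = 35 / 0.00005005 = 699301 J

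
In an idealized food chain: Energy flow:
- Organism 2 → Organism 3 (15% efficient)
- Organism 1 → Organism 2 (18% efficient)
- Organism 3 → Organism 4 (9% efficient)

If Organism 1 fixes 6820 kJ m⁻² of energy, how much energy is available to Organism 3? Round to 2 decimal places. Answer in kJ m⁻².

184.14 kJ m⁻²

Organism 2: 6820 × 0.18 = 1227.6 kJ m⁻²
Organism 3: 1227.6 × 0.15 = 184.14 kJ m⁻²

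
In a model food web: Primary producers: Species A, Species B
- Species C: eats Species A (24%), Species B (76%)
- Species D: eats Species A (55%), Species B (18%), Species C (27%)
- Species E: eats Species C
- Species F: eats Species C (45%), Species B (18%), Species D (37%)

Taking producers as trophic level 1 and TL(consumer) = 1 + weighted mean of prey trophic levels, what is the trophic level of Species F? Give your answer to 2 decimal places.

2.92

Species C: 1 + (0.24×1 + 0.76×1) = 2
Species D: 1 + (0.55×1 + 0.18×1 + 0.27×2) = 2.27
Species E: 1 + 2 = 3
Species F: 1 + (0.45×2 + 0.18×1 + 0.37×2.27) = 2.9199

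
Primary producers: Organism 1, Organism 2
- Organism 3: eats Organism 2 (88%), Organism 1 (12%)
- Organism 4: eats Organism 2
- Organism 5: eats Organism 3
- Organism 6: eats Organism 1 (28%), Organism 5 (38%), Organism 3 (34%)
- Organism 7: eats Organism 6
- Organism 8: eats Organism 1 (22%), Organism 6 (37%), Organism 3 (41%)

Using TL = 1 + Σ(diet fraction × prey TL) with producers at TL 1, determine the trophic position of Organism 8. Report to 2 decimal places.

3.19

Organism 3: 1 + (0.88×1 + 0.12×1) = 2
Organism 4: 1 + 1 = 2
Organism 5: 1 + 2 = 3
Organism 6: 1 + (0.28×1 + 0.38×3 + 0.34×2) = 3.1
Organism 7: 1 + 3.1 = 4.1
Organism 8: 1 + (0.22×1 + 0.37×3.1 + 0.41×2) = 3.187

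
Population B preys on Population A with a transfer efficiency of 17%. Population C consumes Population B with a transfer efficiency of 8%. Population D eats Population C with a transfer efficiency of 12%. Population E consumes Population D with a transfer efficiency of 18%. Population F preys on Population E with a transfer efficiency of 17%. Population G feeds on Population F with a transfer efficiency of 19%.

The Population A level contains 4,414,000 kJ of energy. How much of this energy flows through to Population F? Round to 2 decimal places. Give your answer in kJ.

220.43 kJ

Population B: 4414000 × 0.17 = 750380 kJ
Population C: 750380 × 0.08 = 60030.4 kJ
Population D: 60030.4 × 0.12 = 7203.648 kJ
Population E: 7203.648 × 0.18 = 1296.65664 kJ
Population F: 1296.65664 × 0.17 = 220.4316288 kJ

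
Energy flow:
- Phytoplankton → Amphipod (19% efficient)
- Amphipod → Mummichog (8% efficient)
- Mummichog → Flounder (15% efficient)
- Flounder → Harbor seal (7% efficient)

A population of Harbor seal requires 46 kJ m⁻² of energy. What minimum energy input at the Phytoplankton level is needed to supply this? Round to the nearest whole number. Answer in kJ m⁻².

Cumulative transfer efficiency: 0.19 × 0.08 × 0.15 × 0.07 = 0.0001596
Phytoplankton energy = 46 / 0.0001596 = 288221 kJ m⁻²

288221 kJ m⁻²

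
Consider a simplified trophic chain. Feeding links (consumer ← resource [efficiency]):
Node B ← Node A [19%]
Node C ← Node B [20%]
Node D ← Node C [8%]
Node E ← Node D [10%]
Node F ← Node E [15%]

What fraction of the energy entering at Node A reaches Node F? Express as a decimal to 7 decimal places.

Product of link efficiencies: 0.19 × 0.2 × 0.08 × 0.1 × 0.15 = 0.0000456

0.0000456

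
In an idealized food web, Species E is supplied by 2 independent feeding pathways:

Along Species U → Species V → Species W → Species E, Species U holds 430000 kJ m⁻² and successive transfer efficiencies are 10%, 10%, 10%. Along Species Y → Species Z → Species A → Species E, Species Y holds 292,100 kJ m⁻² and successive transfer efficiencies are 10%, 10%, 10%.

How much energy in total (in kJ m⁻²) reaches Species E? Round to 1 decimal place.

722.1 kJ m⁻²

Via Species U: 430000 × 0.1 × 0.1 × 0.1 = 430 kJ m⁻²
Via Species Y: 292100 × 0.1 × 0.1 × 0.1 = 292.1 kJ m⁻²
Total at Species E: 430 + 292.1 = 722.1 kJ m⁻²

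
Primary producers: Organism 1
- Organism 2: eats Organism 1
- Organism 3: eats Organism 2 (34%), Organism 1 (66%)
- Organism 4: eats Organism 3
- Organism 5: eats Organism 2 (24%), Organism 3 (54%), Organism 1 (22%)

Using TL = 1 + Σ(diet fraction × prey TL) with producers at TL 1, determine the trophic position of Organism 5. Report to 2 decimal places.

2.96

Organism 2: 1 + 1 = 2
Organism 3: 1 + (0.34×2 + 0.66×1) = 2.34
Organism 4: 1 + 2.34 = 3.34
Organism 5: 1 + (0.24×2 + 0.54×2.34 + 0.22×1) = 2.9636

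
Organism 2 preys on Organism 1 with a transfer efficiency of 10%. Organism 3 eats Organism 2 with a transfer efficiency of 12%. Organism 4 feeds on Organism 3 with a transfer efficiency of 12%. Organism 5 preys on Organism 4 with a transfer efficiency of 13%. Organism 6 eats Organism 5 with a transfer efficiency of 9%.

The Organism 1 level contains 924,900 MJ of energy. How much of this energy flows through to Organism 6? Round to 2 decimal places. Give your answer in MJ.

Organism 2: 924900 × 0.1 = 92490 MJ
Organism 3: 92490 × 0.12 = 11098.8 MJ
Organism 4: 11098.8 × 0.12 = 1331.856 MJ
Organism 5: 1331.856 × 0.13 = 173.14128 MJ
Organism 6: 173.14128 × 0.09 = 15.5827152 MJ

15.58 MJ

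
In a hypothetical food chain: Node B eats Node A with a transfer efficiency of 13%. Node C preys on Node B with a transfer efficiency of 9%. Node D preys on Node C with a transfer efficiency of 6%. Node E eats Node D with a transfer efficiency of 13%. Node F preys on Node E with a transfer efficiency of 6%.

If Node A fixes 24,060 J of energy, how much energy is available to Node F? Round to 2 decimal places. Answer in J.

Node B: 24060 × 0.13 = 3127.8 J
Node C: 3127.8 × 0.09 = 281.502 J
Node D: 281.502 × 0.06 = 16.89012 J
Node E: 16.89012 × 0.13 = 2.1957156 J
Node F: 2.1957156 × 0.06 = 0.131742936 J

0.13 J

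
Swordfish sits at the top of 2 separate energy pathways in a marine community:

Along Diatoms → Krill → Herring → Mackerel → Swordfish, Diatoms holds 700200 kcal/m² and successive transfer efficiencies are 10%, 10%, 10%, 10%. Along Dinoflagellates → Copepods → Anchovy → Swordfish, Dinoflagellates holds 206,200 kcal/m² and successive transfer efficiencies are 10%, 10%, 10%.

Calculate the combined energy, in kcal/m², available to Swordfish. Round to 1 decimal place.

Via Diatoms: 700200 × 0.1 × 0.1 × 0.1 × 0.1 = 70.02 kcal/m²
Via Dinoflagellates: 206200 × 0.1 × 0.1 × 0.1 = 206.2 kcal/m²
Total at Swordfish: 70.02 + 206.2 = 276.22 kcal/m²

276.2 kcal/m²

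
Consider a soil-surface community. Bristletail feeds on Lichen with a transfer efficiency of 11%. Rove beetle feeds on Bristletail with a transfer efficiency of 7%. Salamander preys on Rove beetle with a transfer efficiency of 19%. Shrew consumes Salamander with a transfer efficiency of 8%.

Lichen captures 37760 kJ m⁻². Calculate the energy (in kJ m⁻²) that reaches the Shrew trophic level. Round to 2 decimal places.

4.42 kJ m⁻²

Bristletail: 37760 × 0.11 = 4153.6 kJ m⁻²
Rove beetle: 4153.6 × 0.07 = 290.752 kJ m⁻²
Salamander: 290.752 × 0.19 = 55.24288 kJ m⁻²
Shrew: 55.24288 × 0.08 = 4.4194304 kJ m⁻²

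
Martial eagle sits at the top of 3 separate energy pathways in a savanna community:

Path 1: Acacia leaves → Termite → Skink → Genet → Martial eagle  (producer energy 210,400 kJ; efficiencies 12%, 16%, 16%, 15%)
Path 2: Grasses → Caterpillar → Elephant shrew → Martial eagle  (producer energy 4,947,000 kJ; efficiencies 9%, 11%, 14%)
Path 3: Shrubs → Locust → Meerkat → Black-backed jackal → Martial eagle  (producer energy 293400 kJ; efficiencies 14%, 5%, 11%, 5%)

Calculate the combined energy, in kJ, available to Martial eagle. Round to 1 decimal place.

Path 1: 210400 × 0.12 × 0.16 × 0.16 × 0.15 = 96.95232 kJ
Path 2: 4947000 × 0.09 × 0.11 × 0.14 = 6856.542 kJ
Path 3: 293400 × 0.14 × 0.05 × 0.11 × 0.05 = 11.2959 kJ
Total at Martial eagle: 96.95232 + 6856.542 + 11.2959 = 6964.79022 kJ

6964.8 kJ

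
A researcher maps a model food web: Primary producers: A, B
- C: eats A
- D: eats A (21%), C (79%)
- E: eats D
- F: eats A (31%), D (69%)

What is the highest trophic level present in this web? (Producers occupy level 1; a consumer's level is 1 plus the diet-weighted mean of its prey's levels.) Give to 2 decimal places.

C: 1 + 1 = 2
D: 1 + (0.21×1 + 0.79×2) = 2.79
E: 1 + 2.79 = 3.79
F: 1 + (0.31×1 + 0.69×2.79) = 3.2351

3.79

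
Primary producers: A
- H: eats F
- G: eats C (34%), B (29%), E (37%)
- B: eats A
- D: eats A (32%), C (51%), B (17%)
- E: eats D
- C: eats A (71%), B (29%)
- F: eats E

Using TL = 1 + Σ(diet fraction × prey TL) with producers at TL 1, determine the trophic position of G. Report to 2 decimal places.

3.77

B: 1 + 1 = 2
C: 1 + (0.71×1 + 0.29×2) = 2.29
D: 1 + (0.32×1 + 0.51×2.29 + 0.17×2) = 2.8279
E: 1 + 2.8279 = 3.8279
F: 1 + 3.8279 = 4.8279
G: 1 + (0.34×2.29 + 0.29×2 + 0.37×3.8279) = 3.774923
H: 1 + 4.8279 = 5.8279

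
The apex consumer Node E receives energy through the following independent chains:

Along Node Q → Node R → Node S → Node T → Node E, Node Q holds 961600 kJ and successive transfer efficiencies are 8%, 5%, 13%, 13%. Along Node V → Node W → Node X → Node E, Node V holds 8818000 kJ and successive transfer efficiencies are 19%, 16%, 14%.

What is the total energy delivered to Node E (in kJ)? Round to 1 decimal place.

37594.4 kJ

Via Node Q: 961600 × 0.08 × 0.05 × 0.13 × 0.13 = 65.00416 kJ
Via Node V: 8818000 × 0.19 × 0.16 × 0.14 = 37529.408 kJ
Total at Node E: 65.00416 + 37529.408 = 37594.41216 kJ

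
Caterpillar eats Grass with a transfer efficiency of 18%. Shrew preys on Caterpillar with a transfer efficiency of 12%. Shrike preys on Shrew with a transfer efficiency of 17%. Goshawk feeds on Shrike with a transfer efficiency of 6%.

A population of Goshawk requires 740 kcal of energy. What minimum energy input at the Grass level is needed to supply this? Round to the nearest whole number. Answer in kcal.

Cumulative transfer efficiency: 0.18 × 0.12 × 0.17 × 0.06 = 0.00022032
Grass energy = 740 / 0.00022032 = 3358751 kcal

3358751 kcal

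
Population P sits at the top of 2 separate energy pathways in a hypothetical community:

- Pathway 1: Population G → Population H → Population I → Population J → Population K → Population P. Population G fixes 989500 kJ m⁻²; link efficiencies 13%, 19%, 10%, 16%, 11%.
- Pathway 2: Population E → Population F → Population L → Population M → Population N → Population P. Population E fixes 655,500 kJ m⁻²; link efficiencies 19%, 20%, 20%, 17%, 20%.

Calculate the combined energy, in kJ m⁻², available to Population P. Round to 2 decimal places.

212.40 kJ m⁻²

Pathway 1: 989500 × 0.13 × 0.19 × 0.1 × 0.16 × 0.11 = 43.015544 kJ m⁻²
Pathway 2: 655500 × 0.19 × 0.2 × 0.2 × 0.17 × 0.2 = 169.3812 kJ m⁻²
Total at Population P: 43.015544 + 169.3812 = 212.396744 kJ m⁻²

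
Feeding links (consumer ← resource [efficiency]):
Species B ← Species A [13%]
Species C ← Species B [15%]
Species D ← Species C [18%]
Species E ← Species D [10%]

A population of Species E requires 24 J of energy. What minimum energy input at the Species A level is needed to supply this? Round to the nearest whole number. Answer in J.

Cumulative transfer efficiency: 0.13 × 0.15 × 0.18 × 0.1 = 0.000351
Species A energy = 24 / 0.000351 = 68376 J

68376 J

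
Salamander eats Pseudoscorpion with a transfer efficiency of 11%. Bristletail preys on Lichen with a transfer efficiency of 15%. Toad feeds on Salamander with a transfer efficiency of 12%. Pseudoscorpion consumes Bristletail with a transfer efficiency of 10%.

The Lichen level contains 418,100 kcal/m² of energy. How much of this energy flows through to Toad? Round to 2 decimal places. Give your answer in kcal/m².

82.78 kcal/m²

Bristletail: 418100 × 0.15 = 62715 kcal/m²
Pseudoscorpion: 62715 × 0.1 = 6271.5 kcal/m²
Salamander: 6271.5 × 0.11 = 689.865 kcal/m²
Toad: 689.865 × 0.12 = 82.7838 kcal/m²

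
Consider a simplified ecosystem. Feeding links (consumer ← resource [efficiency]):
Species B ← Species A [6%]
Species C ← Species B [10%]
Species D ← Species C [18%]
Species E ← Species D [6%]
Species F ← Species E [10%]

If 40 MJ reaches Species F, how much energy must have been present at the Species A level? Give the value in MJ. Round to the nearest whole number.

Cumulative transfer efficiency: 0.06 × 0.1 × 0.18 × 0.06 × 0.1 = 0.00000648
Species A energy = 40 / 0.00000648 = 6172840 MJ

6172840 MJ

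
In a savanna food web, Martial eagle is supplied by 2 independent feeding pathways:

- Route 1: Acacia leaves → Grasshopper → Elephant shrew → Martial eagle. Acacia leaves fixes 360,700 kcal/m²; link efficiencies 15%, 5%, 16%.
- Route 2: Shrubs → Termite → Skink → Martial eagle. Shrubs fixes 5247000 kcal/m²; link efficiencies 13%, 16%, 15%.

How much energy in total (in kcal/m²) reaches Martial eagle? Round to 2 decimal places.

16803.48 kcal/m²

Route 1: 360700 × 0.15 × 0.05 × 0.16 = 432.84 kcal/m²
Route 2: 5247000 × 0.13 × 0.16 × 0.15 = 16370.64 kcal/m²
Total at Martial eagle: 432.84 + 16370.64 = 16803.48 kcal/m²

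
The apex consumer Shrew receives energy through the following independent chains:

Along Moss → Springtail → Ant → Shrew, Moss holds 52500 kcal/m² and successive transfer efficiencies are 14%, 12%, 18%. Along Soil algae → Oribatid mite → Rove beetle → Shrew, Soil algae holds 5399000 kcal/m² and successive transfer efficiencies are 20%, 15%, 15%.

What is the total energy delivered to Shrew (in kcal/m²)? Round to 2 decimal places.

24454.26 kcal/m²

Via Moss: 52500 × 0.14 × 0.12 × 0.18 = 158.76 kcal/m²
Via Soil algae: 5399000 × 0.2 × 0.15 × 0.15 = 24295.5 kcal/m²
Total at Shrew: 158.76 + 24295.5 = 24454.26 kcal/m²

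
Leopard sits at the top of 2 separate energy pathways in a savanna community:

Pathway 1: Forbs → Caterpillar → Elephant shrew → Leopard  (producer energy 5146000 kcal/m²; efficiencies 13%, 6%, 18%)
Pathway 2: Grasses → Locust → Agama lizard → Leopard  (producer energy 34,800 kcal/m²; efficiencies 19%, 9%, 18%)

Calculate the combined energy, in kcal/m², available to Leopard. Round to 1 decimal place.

Pathway 1: 5146000 × 0.13 × 0.06 × 0.18 = 7224.984 kcal/m²
Pathway 2: 34800 × 0.19 × 0.09 × 0.18 = 107.1144 kcal/m²
Total at Leopard: 7224.984 + 107.1144 = 7332.0984 kcal/m²

7332.1 kcal/m²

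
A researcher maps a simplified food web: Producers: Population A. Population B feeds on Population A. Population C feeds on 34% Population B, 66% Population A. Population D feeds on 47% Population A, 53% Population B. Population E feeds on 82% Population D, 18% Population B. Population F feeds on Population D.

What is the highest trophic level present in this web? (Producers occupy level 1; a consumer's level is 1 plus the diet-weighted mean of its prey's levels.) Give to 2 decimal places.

3.53

Population B: 1 + 1 = 2
Population C: 1 + (0.34×2 + 0.66×1) = 2.34
Population D: 1 + (0.47×1 + 0.53×2) = 2.53
Population E: 1 + (0.82×2.53 + 0.18×2) = 3.4346
Population F: 1 + 2.53 = 3.53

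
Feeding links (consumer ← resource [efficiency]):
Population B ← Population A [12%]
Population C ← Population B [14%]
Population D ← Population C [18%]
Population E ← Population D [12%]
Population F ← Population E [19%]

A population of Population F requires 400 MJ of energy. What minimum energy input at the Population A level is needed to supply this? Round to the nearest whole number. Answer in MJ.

5801541 MJ

Cumulative transfer efficiency: 0.12 × 0.14 × 0.18 × 0.12 × 0.19 = 0.0000689472
Population A energy = 400 / 0.0000689472 = 5801541 MJ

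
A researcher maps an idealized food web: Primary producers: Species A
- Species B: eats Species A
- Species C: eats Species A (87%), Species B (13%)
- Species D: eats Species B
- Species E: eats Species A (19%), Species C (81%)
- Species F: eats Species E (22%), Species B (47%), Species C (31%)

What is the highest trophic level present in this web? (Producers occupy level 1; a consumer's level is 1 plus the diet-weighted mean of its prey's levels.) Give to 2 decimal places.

3.24

Species B: 1 + 1 = 2
Species C: 1 + (0.87×1 + 0.13×2) = 2.13
Species D: 1 + 2 = 3
Species E: 1 + (0.19×1 + 0.81×2.13) = 2.9153
Species F: 1 + (0.22×2.9153 + 0.47×2 + 0.31×2.13) = 3.241666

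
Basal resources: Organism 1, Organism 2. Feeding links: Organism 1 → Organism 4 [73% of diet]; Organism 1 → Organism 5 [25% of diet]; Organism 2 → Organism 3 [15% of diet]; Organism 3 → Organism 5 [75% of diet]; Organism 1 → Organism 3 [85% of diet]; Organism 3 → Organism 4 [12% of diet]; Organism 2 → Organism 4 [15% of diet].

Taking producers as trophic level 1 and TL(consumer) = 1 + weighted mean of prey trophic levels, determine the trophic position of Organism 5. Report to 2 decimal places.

2.75

Organism 3: 1 + (0.85×1 + 0.15×1) = 2
Organism 4: 1 + (0.15×1 + 0.73×1 + 0.12×2) = 2.12
Organism 5: 1 + (0.75×2 + 0.25×1) = 2.75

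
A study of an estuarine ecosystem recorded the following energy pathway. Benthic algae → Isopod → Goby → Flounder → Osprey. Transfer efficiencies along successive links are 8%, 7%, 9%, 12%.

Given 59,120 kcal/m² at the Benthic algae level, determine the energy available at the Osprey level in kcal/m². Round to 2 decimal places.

Isopod: 59120 × 0.08 = 4729.6 kcal/m²
Goby: 4729.6 × 0.07 = 331.072 kcal/m²
Flounder: 331.072 × 0.09 = 29.79648 kcal/m²
Osprey: 29.79648 × 0.12 = 3.5755776 kcal/m²

3.58 kcal/m²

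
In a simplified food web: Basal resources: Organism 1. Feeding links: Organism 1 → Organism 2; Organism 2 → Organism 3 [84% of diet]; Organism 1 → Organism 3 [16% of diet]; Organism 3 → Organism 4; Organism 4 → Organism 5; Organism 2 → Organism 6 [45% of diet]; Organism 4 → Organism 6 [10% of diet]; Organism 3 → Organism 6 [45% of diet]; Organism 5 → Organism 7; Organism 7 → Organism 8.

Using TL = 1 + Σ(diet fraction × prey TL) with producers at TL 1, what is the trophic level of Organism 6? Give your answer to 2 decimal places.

3.56

Organism 2: 1 + 1 = 2
Organism 3: 1 + (0.84×2 + 0.16×1) = 2.84
Organism 4: 1 + 2.84 = 3.84
Organism 5: 1 + 3.84 = 4.84
Organism 6: 1 + (0.45×2 + 0.1×3.84 + 0.45×2.84) = 3.562
Organism 7: 1 + 4.84 = 5.84
Organism 8: 1 + 5.84 = 6.84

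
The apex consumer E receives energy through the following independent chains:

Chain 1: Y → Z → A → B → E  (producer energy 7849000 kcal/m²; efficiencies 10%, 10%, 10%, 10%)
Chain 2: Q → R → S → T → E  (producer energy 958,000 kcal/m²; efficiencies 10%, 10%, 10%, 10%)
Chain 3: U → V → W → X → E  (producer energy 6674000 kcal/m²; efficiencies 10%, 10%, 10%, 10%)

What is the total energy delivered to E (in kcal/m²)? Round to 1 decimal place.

1548.1 kcal/m²

Chain 1: 7849000 × 0.1 × 0.1 × 0.1 × 0.1 = 784.9 kcal/m²
Chain 2: 958000 × 0.1 × 0.1 × 0.1 × 0.1 = 95.8 kcal/m²
Chain 3: 6674000 × 0.1 × 0.1 × 0.1 × 0.1 = 667.4 kcal/m²
Total at E: 784.9 + 95.8 + 667.4 = 1548.1 kcal/m²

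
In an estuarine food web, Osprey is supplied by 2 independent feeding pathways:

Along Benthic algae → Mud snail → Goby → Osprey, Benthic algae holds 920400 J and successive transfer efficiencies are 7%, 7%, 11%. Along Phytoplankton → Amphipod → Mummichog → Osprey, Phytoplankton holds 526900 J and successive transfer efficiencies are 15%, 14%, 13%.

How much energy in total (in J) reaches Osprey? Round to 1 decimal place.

Via Benthic algae: 920400 × 0.07 × 0.07 × 0.11 = 496.0956 J
Via Phytoplankton: 526900 × 0.15 × 0.14 × 0.13 = 1438.437 J
Total at Osprey: 496.0956 + 1438.437 = 1934.5326 J

1934.5 J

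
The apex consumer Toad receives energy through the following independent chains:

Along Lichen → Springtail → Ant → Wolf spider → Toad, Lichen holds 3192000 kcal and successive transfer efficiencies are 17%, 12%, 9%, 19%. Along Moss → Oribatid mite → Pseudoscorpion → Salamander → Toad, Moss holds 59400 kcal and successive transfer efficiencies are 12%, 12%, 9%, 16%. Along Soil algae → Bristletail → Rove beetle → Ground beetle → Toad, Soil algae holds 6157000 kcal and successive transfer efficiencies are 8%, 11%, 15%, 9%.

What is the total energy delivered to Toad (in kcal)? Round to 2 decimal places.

Via Lichen: 3192000 × 0.17 × 0.12 × 0.09 × 0.19 = 1113.49728 kcal
Via Moss: 59400 × 0.12 × 0.12 × 0.09 × 0.16 = 12.317184 kcal
Via Soil algae: 6157000 × 0.08 × 0.11 × 0.15 × 0.09 = 731.4516 kcal
Total at Toad: 1113.49728 + 12.317184 + 731.4516 = 1857.266064 kcal

1857.27 kcal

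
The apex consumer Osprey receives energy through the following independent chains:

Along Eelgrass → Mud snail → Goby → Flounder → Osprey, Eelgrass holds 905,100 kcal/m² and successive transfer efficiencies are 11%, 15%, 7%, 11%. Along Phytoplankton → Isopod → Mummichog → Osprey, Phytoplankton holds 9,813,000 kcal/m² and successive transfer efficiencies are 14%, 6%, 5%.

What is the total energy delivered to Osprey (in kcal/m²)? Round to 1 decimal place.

4236.5 kcal/m²

Via Eelgrass: 905100 × 0.11 × 0.15 × 0.07 × 0.11 = 114.992955 kcal/m²
Via Phytoplankton: 9813000 × 0.14 × 0.06 × 0.05 = 4121.46 kcal/m²
Total at Osprey: 114.992955 + 4121.46 = 4236.452955 kcal/m²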